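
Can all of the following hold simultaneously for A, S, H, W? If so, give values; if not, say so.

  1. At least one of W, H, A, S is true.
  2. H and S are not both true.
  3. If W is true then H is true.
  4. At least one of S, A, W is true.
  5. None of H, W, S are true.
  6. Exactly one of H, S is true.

The formula is unsatisfiable.

Case S = True:
  Constraint (5) is violated (S=T) — contradiction.
Case S = False:
  (5) forces H = False.
  Constraint (6) is violated (H=F, S=F) — contradiction.
Both cases fail — unsatisfiable.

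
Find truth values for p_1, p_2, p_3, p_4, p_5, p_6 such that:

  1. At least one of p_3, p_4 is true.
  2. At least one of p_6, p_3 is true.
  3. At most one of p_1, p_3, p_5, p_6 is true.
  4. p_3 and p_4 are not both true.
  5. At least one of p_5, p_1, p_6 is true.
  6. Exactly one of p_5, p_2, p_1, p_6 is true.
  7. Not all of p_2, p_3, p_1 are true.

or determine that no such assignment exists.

p_1 = False, p_2 = False, p_3 = False, p_4 = True, p_5 = False, p_6 = True

  (1) {p_3, p_4}: 1 true — at least one ✓
  (2) {p_6, p_3}: 1 true — at least one ✓
  (3) {p_1, p_3, p_5, p_6}: 1 true — at most one ✓
  (4) p_3=F, p_4=T — not both ✓
  (5) {p_5, p_1, p_6}: 1 true — at least one ✓
  (6) {p_5, p_2, p_1, p_6}: 1 true — exactly one ✓
  (7) {p_2, p_3, p_1}: 0/3 true — not all ✓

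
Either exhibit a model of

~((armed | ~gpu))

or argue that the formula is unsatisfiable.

gpu = True, armed = False

  ~((armed | ~gpu)) = True
    armed | ~gpu = False
      ~gpu = False
The formula evaluates to True.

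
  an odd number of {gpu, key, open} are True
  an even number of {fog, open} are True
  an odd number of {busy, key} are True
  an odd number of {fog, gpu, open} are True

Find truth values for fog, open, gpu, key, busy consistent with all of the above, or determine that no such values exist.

fog: True, open: True, gpu: True, key: True, busy: False

{gpu, key, open}: 3 true → odd ✓
{fog, open}: 2 true → even ✓
{busy, key}: 1 true → odd ✓
{fog, gpu, open}: 3 true → odd ✓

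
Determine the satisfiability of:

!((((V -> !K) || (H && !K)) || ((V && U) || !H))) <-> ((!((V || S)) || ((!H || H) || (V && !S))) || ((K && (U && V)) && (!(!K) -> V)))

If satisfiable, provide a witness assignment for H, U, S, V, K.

H: True; U: False; S: True; V: True; K: True

  !((((V -> !K) || (H && !K)) || ((V && U) || !H))) <-> ((!((V || S)) || ((!H || H) || (V && !S))) || ((K && (U && V)) && (!(!K) -> V))) = True
    !((((V -> !K) || (H && !K)) || ((V && U) || !H))) = True
      ((V -> !K) || (H && !K)) || ((V && U) || !H) = False
        (V -> !K) || (H && !K) = False
          V -> !K = False
            !K = False
          H && !K = False
            !K = False
        (V && U) || !H = False
          V && U = False
          !H = False
    (!((V || S)) || ((!H || H) || (V && !S))) || ((K && (U && V)) && (!(!K) -> V)) = True
      !((V || S)) || ((!H || H) || (V && !S)) = True
        !((V || S)) = False
          V || S = True
        (!H || H) || (V && !S) = True
          !H || H = True
            !H = False
          V && !S = False
            !S = False
      (K && (U && V)) && (!(!K) -> V) = False
        K && (U && V) = False
          U && V = False
        !(!K) -> V = True
          !(!K) = True
            !K = False
The formula evaluates to True.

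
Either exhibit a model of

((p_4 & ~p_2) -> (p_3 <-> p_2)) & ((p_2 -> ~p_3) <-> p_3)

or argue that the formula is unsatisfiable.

p_2 = False; p_3 = True; p_4 = False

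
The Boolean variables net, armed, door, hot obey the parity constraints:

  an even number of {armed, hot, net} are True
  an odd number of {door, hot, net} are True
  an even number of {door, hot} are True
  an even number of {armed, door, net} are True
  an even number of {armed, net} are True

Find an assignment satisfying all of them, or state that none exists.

net=T, armed=T, door=F, hot=F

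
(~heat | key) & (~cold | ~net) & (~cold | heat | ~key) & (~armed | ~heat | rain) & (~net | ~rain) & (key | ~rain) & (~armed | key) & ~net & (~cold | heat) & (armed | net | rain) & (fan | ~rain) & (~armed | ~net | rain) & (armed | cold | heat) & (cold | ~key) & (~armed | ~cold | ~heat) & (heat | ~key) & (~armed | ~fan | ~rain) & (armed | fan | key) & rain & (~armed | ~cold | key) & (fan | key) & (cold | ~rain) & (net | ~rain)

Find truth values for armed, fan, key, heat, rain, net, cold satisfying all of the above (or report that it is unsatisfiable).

Case rain = True:
  (~net | ~rain) forces net = False.
  Clause (net | ~rain) is falsified — contradiction.
Case rain = False:
  Clause (rain) is falsified — contradiction.
Both cases fail, so the formula is unsatisfiable.

Unsatisfiable — no assignment works.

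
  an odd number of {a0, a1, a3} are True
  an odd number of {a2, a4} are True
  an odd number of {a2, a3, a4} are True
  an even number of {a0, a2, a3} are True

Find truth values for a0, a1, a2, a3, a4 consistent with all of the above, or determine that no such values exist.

a0 = False, a1 = True, a2 = False, a3 = False, a4 = True

{a0, a1, a3}: 1 true → odd ✓
{a2, a4}: 1 true → odd ✓
{a2, a3, a4}: 1 true → odd ✓
{a0, a2, a3}: 0 true → even ✓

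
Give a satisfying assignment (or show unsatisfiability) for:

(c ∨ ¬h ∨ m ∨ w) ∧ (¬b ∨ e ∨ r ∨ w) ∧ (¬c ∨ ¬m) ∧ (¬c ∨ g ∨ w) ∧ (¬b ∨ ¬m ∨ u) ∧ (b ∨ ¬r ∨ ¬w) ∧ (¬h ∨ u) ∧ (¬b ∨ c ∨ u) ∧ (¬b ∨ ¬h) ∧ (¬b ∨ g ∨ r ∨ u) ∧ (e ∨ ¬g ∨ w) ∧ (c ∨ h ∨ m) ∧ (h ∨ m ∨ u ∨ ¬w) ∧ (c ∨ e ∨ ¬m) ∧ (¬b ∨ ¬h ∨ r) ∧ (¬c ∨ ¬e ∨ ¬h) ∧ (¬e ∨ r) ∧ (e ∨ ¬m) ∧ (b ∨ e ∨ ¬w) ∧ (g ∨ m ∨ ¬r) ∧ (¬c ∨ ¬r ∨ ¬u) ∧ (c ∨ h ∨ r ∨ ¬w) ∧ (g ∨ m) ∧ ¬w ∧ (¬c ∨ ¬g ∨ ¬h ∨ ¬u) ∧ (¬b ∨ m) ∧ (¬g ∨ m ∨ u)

Unit clause (¬w) forces w = False.
Set h = False.
Try e = False:
  (e ∨ ¬g ∨ w) forces g = False.
  (¬c ∨ g ∨ w) forces c = False.
  (c ∨ h ∨ m) forces m = True.
  clause (c ∨ e ∨ ¬m) is falsified — backtrack.
So e = True.
  then (¬e ∨ r) forces r = True.
Set m = True.
  then (¬c ∨ ¬m) forces c = False.
Set u = False.
  then (¬b ∨ ¬m ∨ u) forces b = False.
Set g = True.
All clauses satisfied.

h = False; e = True; m = True; u = False; c = False; r = True; b = False; g = True; w = False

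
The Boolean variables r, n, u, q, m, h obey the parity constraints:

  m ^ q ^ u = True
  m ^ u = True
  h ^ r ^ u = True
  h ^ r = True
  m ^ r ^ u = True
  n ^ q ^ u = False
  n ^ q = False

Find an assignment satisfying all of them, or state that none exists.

r = False, n = False, u = False, q = False, m = True, h = True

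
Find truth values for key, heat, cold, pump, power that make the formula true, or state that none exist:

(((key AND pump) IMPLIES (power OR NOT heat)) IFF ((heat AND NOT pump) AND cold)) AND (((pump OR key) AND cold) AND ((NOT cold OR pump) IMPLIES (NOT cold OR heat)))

key: True, heat: True, cold: True, pump: False, power: True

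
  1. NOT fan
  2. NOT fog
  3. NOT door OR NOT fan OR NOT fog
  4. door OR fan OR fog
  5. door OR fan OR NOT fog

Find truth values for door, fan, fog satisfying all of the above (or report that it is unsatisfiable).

Unit clause (NOT fan) forces fan = False.
Unit clause (NOT fog) forces fog = False.
In (door OR fan OR fog) only door is left, so door = True.
Check each clause:
  (NOT fan): NOT fan holds.
  (NOT fog): NOT fog holds.
  (NOT door OR NOT fan OR NOT fog): NOT fan holds.
  (door OR fan OR fog): door holds.
  (door OR fan OR NOT fog): door holds.
All clauses satisfied.

door=T, fan=F, fog=F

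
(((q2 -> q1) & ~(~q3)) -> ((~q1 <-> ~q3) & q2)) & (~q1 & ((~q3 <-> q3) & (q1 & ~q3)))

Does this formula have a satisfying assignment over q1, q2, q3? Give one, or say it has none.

No satisfying assignment exists.

The conjunct ~q3 <-> q3 is unsatisfiable on its own:
  q3=F: evaluates to False.
  q3=T: evaluates to False.
So the whole conjunction is unsatisfiable.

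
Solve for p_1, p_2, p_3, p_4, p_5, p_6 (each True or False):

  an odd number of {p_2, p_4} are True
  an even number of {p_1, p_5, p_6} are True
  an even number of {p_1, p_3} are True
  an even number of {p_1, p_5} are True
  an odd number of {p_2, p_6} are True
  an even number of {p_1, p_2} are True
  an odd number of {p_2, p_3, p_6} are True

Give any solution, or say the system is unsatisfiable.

The formula is unsatisfiable.

Adding constraints 2, 3, 4, 6, 7 mod 2: every variable appears an even number of times on the left, so the left side is 0.
But the right sides sum to 1 (mod 2). 0 ≠ 1 — the system is inconsistent.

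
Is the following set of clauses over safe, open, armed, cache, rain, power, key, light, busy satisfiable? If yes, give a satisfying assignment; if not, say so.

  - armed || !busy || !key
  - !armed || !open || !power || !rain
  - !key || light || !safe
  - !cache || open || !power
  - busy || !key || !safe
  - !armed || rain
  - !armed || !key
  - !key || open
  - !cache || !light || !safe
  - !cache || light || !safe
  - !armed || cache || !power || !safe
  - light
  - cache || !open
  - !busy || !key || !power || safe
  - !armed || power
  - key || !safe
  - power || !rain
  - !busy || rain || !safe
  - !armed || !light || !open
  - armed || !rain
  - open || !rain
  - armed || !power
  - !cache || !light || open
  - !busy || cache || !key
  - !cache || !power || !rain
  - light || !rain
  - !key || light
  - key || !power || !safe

Unit clause (light) forces light = True.
Try safe = True:
  (!cache || !light || !safe) forces cache = False.
  (cache || !open) forces open = False.
  (!key || open) forces key = False.
  clause (key || !safe) is falsified — backtrack.
So safe = False.
Set open = False.
  then (!key || open) forces key = False.
  then (open || !rain) forces rain = False.
  then (!cache || !light || open) forces cache = False.
  then (!armed || rain) forces armed = False.
  then (armed || !power) forces power = False.
Set busy = True.
All clauses satisfied.

safe = False; open = False; armed = False; cache = False; rain = False; power = False; key = False; light = True; busy = True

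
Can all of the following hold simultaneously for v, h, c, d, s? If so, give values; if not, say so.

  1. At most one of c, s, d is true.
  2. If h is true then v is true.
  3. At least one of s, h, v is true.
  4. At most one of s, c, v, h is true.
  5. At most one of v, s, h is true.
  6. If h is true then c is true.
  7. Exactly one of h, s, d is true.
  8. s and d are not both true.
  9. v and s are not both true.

v=F, h=F, c=F, d=F, s=T

  (1) {c, s, d}: 1 true — at most one ✓
  (2) h=F ⇒ v: vacuous ✓
  (3) {s, h, v}: 1 true — at least one ✓
  (4) {s, c, v, h}: 1 true — at most one ✓
  (5) {v, s, h}: 1 true — at most one ✓
  (6) h=F ⇒ c: vacuous ✓
  (7) {h, s, d}: 1 true — exactly one ✓
  (8) s=T, d=F — not both ✓
  (9) v=F, s=T — not both ✓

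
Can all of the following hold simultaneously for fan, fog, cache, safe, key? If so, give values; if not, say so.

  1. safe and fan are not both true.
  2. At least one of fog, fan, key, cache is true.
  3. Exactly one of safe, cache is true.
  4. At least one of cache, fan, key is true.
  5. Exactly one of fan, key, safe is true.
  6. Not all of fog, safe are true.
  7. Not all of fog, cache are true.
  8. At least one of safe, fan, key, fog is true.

fan=F; fog=F; cache=T; safe=F; key=T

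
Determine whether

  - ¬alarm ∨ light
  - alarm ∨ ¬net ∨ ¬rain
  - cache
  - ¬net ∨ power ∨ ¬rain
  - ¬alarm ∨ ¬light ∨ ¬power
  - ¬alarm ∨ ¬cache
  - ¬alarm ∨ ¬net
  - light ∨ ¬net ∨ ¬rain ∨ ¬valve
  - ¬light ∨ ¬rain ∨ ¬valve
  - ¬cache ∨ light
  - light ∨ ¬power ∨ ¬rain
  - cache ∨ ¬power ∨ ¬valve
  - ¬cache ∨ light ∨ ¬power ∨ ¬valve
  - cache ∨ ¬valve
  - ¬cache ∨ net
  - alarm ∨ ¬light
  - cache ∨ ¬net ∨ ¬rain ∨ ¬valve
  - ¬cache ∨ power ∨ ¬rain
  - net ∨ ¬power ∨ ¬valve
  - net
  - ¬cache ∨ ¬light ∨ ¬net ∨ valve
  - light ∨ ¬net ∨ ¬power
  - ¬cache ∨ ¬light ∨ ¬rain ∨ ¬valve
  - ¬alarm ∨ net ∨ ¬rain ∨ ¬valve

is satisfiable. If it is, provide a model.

Case cache = True:
  (¬alarm ∨ ¬cache) forces alarm = False.
  (¬cache ∨ light) forces light = True.
  Clause (alarm ∨ ¬light) is falsified — contradiction.
Case cache = False:
  Clause (cache) is falsified — contradiction.
Both cases fail, so the formula is unsatisfiable.

The formula is unsatisfiable.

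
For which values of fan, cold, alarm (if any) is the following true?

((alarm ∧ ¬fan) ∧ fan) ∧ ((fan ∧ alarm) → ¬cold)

Case fan = True: the conjunct ¬fan is False.
Case fan = False: the conjunct fan is False.
Both cases fail — unsatisfiable.

UNSATISFIABLE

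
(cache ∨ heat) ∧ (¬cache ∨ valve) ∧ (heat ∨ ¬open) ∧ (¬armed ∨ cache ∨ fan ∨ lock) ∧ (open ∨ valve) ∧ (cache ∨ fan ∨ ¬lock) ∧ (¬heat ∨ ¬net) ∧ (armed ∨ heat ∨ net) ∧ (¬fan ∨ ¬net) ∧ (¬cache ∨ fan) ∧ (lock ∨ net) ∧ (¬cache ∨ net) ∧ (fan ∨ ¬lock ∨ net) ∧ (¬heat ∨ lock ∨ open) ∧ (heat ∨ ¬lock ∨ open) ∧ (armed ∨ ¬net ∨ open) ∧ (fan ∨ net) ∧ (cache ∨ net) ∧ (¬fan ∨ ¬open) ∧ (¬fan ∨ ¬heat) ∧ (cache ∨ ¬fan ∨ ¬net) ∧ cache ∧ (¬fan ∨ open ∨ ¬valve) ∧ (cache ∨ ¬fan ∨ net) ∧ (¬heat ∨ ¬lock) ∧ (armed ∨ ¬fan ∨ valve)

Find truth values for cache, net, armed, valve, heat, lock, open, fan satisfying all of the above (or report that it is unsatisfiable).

Case cache = True:
  (¬cache ∨ valve) forces valve = True.
  (¬cache ∨ fan) forces fan = True.
  (¬fan ∨ ¬net) forces net = False.
  Clause (¬cache ∨ net) is falsified — contradiction.
Case cache = False:
  Clause (cache) is falsified — contradiction.
Both cases fail, so the formula is unsatisfiable.

Unsatisfiable — no assignment works.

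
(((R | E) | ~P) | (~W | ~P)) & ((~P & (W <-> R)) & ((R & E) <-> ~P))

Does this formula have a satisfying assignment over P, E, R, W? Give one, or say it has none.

P=F, E=T, R=T, W=T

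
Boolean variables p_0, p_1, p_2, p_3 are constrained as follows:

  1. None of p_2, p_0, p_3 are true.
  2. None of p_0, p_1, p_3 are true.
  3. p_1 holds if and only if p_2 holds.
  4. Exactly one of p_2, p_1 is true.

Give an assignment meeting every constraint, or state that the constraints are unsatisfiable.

Case p_1 = True:
  Constraint (2) is violated (p_1=T) — contradiction.
Case p_1 = False:
  (1) forces p_2 = False.
  Constraint (4) is violated (p_2=F, p_1=F) — contradiction.
Both cases fail — unsatisfiable.

The formula is unsatisfiable.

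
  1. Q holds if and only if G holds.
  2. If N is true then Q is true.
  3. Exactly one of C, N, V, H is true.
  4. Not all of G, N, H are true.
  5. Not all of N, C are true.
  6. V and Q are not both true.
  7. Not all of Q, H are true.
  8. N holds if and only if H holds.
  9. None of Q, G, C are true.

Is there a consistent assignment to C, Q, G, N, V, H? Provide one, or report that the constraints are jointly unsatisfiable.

C=F, Q=F, G=F, N=F, V=T, H=F

  (1) Q=F, G=F — same ✓
  (2) N=F ⇒ Q: vacuous ✓
  (3) {C, N, V, H}: 1 true — exactly one ✓
  (4) {G, N, H}: 0/3 true — not all ✓
  (5) {N, C}: 0/2 true — not all ✓
  (6) V=T, Q=F — not both ✓
  (7) {Q, H}: 0/2 true — not all ✓
  (8) N=F, H=F — same ✓
  (9) {Q, G, C}: 0 true — none ✓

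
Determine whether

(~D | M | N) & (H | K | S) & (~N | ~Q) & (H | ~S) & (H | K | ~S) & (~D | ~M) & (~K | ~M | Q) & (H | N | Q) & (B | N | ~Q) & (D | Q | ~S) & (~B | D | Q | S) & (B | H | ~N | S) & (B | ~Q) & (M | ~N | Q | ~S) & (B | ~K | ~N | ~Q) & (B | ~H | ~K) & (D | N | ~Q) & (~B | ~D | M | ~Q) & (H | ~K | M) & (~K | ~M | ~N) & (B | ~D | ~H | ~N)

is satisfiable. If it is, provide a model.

Set H = True.
Set D = True.
  then (~D | ~M) forces M = False.
  then (~D | M | N) forces N = True.
  then (~N | ~Q) forces Q = False.
  then (M | ~N | Q | ~S) forces S = False.
  then (B | ~D | ~H | ~N) forces B = True.
Set K = True.
All clauses satisfied.

H = True; D = True; M = False; K = True; N = True; B = True; Q = False; S = False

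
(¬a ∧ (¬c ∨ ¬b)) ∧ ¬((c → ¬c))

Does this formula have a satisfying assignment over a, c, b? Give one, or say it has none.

a = False, c = True, b = False

  ¬a ∧ (¬c ∨ ¬b) = True
    ¬a = True
    ¬c ∨ ¬b = True
      ¬c = False
      ¬b = True
  ¬((c → ¬c)) = True
    c → ¬c = False
      ¬c = False
Both conjuncts True, so the formula holds.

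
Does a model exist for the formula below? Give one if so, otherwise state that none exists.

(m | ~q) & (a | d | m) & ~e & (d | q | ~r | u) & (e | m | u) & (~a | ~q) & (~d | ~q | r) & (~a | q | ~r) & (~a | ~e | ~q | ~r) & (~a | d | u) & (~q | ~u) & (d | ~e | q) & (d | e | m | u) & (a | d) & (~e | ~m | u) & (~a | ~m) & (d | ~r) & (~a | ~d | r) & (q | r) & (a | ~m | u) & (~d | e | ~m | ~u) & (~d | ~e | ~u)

u = True, d = True, r = True, q = False, m = False, a = False, e = False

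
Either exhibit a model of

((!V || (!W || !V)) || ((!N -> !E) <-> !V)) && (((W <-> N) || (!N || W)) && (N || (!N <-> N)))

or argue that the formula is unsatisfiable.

W: True; V: False; N: True; E: True

  (!V || (!W || !V)) || ((!N -> !E) <-> !V) = True
    !V || (!W || !V) = True
      !V = True
      !W || !V = True
        !W = False
        !V = True
    (!N -> !E) <-> !V = True
      !N -> !E = True
        !N = False
        !E = False
      !V = True
  ((W <-> N) || (!N || W)) && (N || (!N <-> N)) = True
    (W <-> N) || (!N || W) = True
      W <-> N = True
      !N || W = True
        !N = False
    N || (!N <-> N) = True
      !N <-> N = False
        !N = False
Both conjuncts True, so the formula holds.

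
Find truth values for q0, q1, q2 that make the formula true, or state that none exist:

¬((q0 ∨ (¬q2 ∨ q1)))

q0 = False, q1 = False, q2 = True

  ¬((q0 ∨ (¬q2 ∨ q1))) = True
    q0 ∨ (¬q2 ∨ q1) = False
      ¬q2 ∨ q1 = False
        ¬q2 = False
The formula evaluates to True.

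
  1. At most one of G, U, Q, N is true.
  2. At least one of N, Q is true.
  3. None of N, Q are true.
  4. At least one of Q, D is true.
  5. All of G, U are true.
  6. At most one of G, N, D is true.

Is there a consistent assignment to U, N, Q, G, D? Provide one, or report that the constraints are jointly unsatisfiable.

Case N = True:
  Constraint (3) is violated (N=T) — contradiction.
Case N = False:
  (2) with N=F forces Q = True.
  Constraint (3) is violated (Q=T) — contradiction.
Both cases fail — unsatisfiable.

UNSATISFIABLE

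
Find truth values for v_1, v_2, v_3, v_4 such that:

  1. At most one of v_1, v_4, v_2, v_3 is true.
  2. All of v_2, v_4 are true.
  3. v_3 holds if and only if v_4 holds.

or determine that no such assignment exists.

Case v_2 = True:
  (1) with v_2=T forces v_1 = False.
  (1) with v_2=T forces v_4 = False.
  Constraint (2) is violated (v_4=F) — contradiction.
Case v_2 = False:
  Constraint (2) is violated (v_2=F) — contradiction.
Both cases fail — unsatisfiable.

The formula is unsatisfiable.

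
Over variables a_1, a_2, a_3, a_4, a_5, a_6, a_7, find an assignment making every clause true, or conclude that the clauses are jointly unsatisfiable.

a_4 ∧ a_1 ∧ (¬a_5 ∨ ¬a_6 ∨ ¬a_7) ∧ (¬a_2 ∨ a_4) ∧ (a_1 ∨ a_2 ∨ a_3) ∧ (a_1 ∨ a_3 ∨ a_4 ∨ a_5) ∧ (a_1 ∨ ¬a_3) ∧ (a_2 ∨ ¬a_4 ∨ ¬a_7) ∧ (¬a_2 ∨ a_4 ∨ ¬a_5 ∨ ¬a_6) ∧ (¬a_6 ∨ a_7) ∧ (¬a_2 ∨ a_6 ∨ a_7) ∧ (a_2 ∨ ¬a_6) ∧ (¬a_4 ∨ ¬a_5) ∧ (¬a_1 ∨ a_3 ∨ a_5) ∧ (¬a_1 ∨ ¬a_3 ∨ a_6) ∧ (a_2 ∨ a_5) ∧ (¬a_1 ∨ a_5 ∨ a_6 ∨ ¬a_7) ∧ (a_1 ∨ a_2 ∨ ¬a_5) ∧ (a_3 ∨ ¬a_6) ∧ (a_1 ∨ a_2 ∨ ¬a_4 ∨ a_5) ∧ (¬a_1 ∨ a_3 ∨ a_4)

Unit clause (a_4) forces a_4 = True.
Unit clause (a_1) forces a_1 = True.
In (¬a_4 ∨ ¬a_5) only ¬a_5 is left, so a_5 = False.
In (¬a_1 ∨ a_3 ∨ a_5) only a_3 is left, so a_3 = True.
In (¬a_1 ∨ ¬a_3 ∨ a_6) only a_6 is left, so a_6 = True.
In (a_2 ∨ a_5) only a_2 is left, so a_2 = True.
In (¬a_6 ∨ a_7) only a_7 is left, so a_7 = True.
All clauses satisfied.

a_1 = True, a_2 = True, a_3 = True, a_4 = True, a_5 = False, a_6 = True, a_7 = True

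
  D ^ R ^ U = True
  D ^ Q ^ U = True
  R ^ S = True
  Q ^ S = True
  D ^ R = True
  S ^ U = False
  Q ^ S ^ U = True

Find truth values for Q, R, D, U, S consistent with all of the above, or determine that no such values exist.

Q=T, R=T, D=F, U=F, S=F

D ^ R ^ U = F ^ T ^ F = True ✓
D ^ Q ^ U = F ^ T ^ F = True ✓
R ^ S = T ^ F = True ✓
Q ^ S = T ^ F = True ✓
D ^ R = F ^ T = True ✓
S ^ U = F ^ F = False ✓
Q ^ S ^ U = T ^ F ^ F = True ✓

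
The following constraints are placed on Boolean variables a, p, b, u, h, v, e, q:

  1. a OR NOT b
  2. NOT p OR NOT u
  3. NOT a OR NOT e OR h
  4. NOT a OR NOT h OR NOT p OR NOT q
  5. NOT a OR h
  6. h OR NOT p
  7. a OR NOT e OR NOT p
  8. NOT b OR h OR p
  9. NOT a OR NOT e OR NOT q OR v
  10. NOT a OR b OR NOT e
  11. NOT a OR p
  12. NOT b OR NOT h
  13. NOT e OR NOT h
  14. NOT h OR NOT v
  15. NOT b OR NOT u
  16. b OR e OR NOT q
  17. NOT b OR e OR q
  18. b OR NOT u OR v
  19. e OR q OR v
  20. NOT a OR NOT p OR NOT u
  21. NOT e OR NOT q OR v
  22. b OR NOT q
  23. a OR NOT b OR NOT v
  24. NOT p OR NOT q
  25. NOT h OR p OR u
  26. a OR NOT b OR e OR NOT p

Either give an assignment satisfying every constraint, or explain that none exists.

a = False, p = False, b = False, u = False, h = False, v = True, e = True, q = False

Set a = False.
  then (a OR NOT b) forces b = False.
  then (b OR NOT q) forces q = False.
Set p = False.
Set u = False.
  then (NOT h OR p OR u) forces h = False.
Set v = True.
Set e = True.
All clauses satisfied.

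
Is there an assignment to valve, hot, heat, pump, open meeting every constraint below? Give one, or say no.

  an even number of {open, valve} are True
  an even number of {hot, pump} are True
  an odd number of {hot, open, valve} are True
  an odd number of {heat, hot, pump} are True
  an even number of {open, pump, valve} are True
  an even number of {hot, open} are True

Unsatisfiable

Adding constraints 2, 3, 5 mod 2: every variable appears an even number of times on the left, so the left side is 0.
But the right sides sum to 1 (mod 2). 0 ≠ 1 — the system is inconsistent.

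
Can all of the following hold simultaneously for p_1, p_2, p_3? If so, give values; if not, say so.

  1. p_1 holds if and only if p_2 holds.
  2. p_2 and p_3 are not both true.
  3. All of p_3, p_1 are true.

Case p_1 = True:
  (1) with p_1=T forces p_2 = True.
  (2) with p_2=T forces p_3 = False.
  Constraint (3) is violated (p_3=F) — contradiction.
Case p_1 = False:
  Constraint (3) is violated (p_1=F) — contradiction.
Both cases fail — unsatisfiable.

No satisfying assignment exists.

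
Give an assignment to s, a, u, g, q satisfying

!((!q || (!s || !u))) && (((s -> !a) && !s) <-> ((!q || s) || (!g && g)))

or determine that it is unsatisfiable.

UNSATISFIABLE

Case s = True: the conjunct ((s -> !a) && !s) <-> ((!q || s) || (!g && g)) becomes (!a && False) <-> (True || (!g && g)) = False.
Case s = False: the conjunct !((!q || (!s || !u))) becomes !((!q || True)) = False.
Both cases fail — unsatisfiable.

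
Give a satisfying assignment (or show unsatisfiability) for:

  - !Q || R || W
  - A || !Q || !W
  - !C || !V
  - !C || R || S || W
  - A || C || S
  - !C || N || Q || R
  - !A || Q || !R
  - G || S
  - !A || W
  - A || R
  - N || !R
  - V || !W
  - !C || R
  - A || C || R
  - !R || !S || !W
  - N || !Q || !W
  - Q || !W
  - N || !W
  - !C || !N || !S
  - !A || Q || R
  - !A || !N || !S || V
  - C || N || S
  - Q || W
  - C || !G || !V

V = False, S = False, Q = True, C = True, A = False, R = True, N = True, G = True, W = False

Set V = False.
  then (V || !W) forces W = False.
  then (Q || W) forces Q = True.
  then (!Q || R || W) forces R = True.
  then (!A || W) forces A = False.
  then (N || !R) forces N = True.
Set S = False.
  then (A || C || S) forces C = True.
  then (G || S) forces G = True.
All clauses satisfied.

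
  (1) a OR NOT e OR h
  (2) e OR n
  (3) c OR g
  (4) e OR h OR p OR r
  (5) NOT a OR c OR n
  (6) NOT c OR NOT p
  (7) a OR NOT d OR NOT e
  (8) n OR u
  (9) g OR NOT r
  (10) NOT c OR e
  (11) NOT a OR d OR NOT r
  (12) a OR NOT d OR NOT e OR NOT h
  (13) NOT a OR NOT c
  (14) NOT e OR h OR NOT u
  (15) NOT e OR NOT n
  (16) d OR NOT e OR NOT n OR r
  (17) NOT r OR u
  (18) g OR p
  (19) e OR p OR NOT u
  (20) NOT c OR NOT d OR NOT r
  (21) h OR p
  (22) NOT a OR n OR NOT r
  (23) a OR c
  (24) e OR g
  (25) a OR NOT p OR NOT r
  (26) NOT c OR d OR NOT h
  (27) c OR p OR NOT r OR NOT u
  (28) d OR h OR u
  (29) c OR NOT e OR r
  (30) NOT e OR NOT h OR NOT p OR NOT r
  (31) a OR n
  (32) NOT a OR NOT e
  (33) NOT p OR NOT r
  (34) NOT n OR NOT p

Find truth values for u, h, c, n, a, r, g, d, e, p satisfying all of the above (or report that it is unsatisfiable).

Set u = False.
  then (n OR u) forces n = True.
  then (NOT e OR NOT n) forces e = False.
  then (NOT r OR u) forces r = False.
  then (e OR g) forces g = True.
  then (NOT n OR NOT p) forces p = False.
  then (e OR h OR p OR r) forces h = True.
  then (NOT c OR e) forces c = False.
  then (a OR c) forces a = True.
Set d = True.
All clauses satisfied.

u: False, h: True, c: False, n: True, a: True, r: False, g: True, d: True, e: False, p: False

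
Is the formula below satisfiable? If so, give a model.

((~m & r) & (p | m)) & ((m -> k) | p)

m = False, p = True, r = True, k = False

  (~m & r) & (p | m) = True
    ~m & r = True
      ~m = True
    p | m = True
  (m -> k) | p = True
    m -> k = True
Both conjuncts True, so the formula holds.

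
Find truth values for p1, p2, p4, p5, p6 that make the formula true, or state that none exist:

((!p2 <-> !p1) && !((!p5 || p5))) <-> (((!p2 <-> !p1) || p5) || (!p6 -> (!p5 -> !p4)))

p1 = True, p2 = False, p4 = True, p5 = False, p6 = False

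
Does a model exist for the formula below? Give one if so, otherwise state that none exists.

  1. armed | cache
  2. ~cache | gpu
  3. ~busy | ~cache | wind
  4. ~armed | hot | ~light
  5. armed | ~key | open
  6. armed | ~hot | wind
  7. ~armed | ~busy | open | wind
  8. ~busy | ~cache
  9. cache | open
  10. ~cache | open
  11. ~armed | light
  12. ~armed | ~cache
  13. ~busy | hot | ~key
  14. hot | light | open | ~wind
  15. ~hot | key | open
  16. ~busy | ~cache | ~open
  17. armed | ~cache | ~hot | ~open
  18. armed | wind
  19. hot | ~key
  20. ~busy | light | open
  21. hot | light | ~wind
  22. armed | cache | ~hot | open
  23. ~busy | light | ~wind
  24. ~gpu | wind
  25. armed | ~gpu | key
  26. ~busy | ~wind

Try open = False:
  (cache | open) forces cache = True.
  clause (~cache | open) is falsified — backtrack.
So open = True.
Set gpu = False.
  then (~cache | gpu) forces cache = False.
  then (armed | cache) forces armed = True.
  then (~armed | light) forces light = True.
  then (~armed | hot | ~light) forces hot = True.
Set wind = False.
Set key = False.
Set busy = True.
All clauses satisfied.

open = True, gpu = False, wind = False, cache = False, key = False, light = True, armed = True, busy = True, hot = True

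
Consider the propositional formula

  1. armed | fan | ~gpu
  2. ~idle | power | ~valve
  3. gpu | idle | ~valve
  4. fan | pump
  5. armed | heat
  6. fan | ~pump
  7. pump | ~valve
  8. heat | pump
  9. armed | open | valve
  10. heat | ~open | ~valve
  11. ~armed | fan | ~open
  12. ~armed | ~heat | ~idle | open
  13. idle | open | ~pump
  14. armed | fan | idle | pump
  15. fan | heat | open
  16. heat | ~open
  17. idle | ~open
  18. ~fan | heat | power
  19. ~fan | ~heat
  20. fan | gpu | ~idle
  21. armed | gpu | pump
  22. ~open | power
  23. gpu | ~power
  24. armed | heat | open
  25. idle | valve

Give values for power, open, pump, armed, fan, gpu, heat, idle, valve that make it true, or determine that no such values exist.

power = True, open = False, pump = True, armed = True, fan = True, gpu = True, heat = False, idle = True, valve = False

Set power = True.
  then (gpu | ~power) forces gpu = True.
Try open = True:
  (heat | ~open) forces heat = True.
  (idle | ~open) forces idle = True.
  (~fan | ~heat) forces fan = False.
  (armed | fan | ~gpu) forces armed = True.
  clause (~armed | fan | ~open) is falsified — backtrack.
So open = False.
Set pump = True.
  then (fan | ~pump) forces fan = True.
  then (idle | open | ~pump) forces idle = True.
  then (~fan | ~heat) forces heat = False.
  then (armed | heat | open) forces armed = True.
Set valve = False.
All clauses satisfied.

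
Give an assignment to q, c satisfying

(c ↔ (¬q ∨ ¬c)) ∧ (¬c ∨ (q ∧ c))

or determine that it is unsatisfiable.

Case c = True: the formula simplifies to ¬q ∧ q.
  q = True: the conjunct ¬q is False.
  q = False: the conjunct q is False.
Case c = False: the conjunct c ↔ (¬q ∨ ¬c) becomes False ↔ (¬q ∨ True) = False.
Both cases fail — unsatisfiable.

No satisfying assignment exists.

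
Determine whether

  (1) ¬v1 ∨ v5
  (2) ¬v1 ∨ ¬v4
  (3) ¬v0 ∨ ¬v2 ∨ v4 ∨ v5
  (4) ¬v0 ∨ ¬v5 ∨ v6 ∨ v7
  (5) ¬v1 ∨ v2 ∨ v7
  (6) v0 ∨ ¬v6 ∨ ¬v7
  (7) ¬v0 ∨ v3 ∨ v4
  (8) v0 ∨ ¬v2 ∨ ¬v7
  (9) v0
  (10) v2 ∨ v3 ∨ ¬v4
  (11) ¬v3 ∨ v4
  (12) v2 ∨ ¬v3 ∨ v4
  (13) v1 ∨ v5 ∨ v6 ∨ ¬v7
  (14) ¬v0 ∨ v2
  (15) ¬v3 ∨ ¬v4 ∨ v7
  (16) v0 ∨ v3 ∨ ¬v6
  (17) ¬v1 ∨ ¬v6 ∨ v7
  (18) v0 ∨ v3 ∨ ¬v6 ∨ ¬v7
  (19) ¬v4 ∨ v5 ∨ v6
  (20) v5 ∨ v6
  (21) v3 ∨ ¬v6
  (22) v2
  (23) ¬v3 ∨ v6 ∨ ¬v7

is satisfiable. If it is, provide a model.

Unit clause (v0) forces v0 = True.
In (¬v0 ∨ v2) only v2 is left, so v2 = True.
Try v1 = True:
  (¬v1 ∨ v5) forces v5 = True.
  (¬v1 ∨ ¬v4) forces v4 = False.
  (¬v0 ∨ v3 ∨ v4) forces v3 = True.
  clause (¬v3 ∨ v4) is falsified — backtrack.
So v1 = False.
Set v3 = True.
  then (¬v3 ∨ v4) forces v4 = True.
  then (¬v3 ∨ ¬v4 ∨ v7) forces v7 = True.
  then (¬v3 ∨ v6 ∨ ¬v7) forces v6 = True.
Set v5 = False.
All clauses satisfied.

v0: True, v1: False, v2: True, v3: True, v4: True, v5: False, v6: True, v7: True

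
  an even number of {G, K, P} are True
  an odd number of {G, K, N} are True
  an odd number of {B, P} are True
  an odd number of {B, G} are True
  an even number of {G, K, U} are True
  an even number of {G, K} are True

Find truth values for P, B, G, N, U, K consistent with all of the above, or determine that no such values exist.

P = False, B = True, G = False, N = True, U = False, K = False

{G, K, P}: 0 true → even ✓
{G, K, N}: 1 true → odd ✓
{B, P}: 1 true → odd ✓
{B, G}: 1 true → odd ✓
{G, K, U}: 0 true → even ✓
{G, K}: 0 true → even ✓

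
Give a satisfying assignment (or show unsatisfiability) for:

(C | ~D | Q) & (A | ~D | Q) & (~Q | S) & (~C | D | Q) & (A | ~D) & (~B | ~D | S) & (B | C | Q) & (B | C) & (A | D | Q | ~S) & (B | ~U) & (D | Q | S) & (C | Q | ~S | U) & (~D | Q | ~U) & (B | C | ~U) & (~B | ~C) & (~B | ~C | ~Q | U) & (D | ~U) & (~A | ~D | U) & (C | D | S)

Set B = True.
  then (~B | ~C) forces C = False.
Set U = True.
  then (D | ~U) forces D = True.
  then (C | ~D | Q) forces Q = True.
  then (~Q | S) forces S = True.
  then (A | ~D) forces A = True.
All clauses satisfied.

B = True, C = False, U = True, D = True, A = True, S = True, Q = True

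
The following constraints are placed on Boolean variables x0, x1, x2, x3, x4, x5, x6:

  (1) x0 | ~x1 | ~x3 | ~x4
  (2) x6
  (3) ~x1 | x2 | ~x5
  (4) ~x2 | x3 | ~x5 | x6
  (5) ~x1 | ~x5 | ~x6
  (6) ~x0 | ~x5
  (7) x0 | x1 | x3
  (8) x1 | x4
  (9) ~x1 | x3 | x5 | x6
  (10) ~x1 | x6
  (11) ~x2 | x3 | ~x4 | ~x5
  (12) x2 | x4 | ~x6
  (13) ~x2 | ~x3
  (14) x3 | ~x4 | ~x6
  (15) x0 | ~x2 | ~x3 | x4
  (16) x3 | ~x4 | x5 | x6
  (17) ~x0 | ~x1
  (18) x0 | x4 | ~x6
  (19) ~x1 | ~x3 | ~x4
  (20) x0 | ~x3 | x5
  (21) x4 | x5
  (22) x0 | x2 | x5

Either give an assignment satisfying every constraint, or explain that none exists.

Unit clause (x6) forces x6 = True.
Set x0 = False.
  then (x0 | x4 | ~x6) forces x4 = True.
  then (x3 | ~x4 | ~x6) forces x3 = True.
  then (~x1 | ~x3 | ~x4) forces x1 = False.
  then (x0 | ~x3 | x5) forces x5 = True.
  then (~x2 | ~x3) forces x2 = False.
All clauses satisfied.

x0 = False; x1 = False; x2 = False; x3 = True; x4 = True; x5 = True; x6 = True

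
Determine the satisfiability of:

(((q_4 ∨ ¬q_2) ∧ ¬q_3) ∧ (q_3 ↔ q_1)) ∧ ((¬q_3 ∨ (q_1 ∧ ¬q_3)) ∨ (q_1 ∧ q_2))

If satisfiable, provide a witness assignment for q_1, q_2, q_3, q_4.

q_1: False; q_2: False; q_3: False; q_4: False

  ((q_4 ∨ ¬q_2) ∧ ¬q_3) ∧ (q_3 ↔ q_1) = True
    (q_4 ∨ ¬q_2) ∧ ¬q_3 = True
      q_4 ∨ ¬q_2 = True
        ¬q_2 = True
      ¬q_3 = True
    q_3 ↔ q_1 = True
  (¬q_3 ∨ (q_1 ∧ ¬q_3)) ∨ (q_1 ∧ q_2) = True
    ¬q_3 ∨ (q_1 ∧ ¬q_3) = True
      ¬q_3 = True
      q_1 ∧ ¬q_3 = False
        ¬q_3 = True
    q_1 ∧ q_2 = False
Both conjuncts True, so the formula holds.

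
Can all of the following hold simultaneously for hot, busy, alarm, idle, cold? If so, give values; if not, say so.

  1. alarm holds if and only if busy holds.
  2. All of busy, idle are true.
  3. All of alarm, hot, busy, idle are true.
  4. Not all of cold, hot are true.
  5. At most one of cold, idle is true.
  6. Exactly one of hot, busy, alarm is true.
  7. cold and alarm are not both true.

Case hot = True:
  (2) forces busy = True.
  Constraint (6) is violated (hot=T, busy=T) — contradiction.
Case hot = False:
  Constraint (3) is violated (hot=F) — contradiction.
Both cases fail — unsatisfiable.

Unsatisfiable — no assignment works.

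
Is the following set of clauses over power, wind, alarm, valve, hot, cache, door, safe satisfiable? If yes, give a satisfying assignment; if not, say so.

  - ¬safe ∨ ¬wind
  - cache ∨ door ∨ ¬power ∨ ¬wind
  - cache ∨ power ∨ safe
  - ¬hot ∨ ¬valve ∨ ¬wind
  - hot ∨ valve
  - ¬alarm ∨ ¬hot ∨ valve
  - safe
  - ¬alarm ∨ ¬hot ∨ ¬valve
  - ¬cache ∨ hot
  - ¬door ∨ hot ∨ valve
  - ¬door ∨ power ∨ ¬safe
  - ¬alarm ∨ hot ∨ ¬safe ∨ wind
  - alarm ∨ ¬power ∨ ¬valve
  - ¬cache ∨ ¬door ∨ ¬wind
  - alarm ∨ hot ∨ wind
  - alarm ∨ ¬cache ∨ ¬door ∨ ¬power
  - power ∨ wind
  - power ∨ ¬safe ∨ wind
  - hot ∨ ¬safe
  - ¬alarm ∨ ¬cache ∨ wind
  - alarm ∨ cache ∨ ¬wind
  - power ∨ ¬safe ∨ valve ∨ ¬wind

Unit clause (safe) forces safe = True.
In (hot ∨ ¬safe) only hot is left, so hot = True.
In (¬safe ∨ ¬wind) only ¬wind is left, so wind = False.
In (power ∨ wind) only power is left, so power = True.
Try alarm = True:
  (¬alarm ∨ ¬hot ∨ valve) forces valve = True.
  clause (¬alarm ∨ ¬hot ∨ ¬valve) is falsified — backtrack.
So alarm = False.
  then (alarm ∨ ¬power ∨ ¬valve) forces valve = False.
Set cache = False.
Set door = False.
All clauses satisfied.

power: True, wind: False, alarm: False, valve: False, hot: True, cache: False, door: False, safe: True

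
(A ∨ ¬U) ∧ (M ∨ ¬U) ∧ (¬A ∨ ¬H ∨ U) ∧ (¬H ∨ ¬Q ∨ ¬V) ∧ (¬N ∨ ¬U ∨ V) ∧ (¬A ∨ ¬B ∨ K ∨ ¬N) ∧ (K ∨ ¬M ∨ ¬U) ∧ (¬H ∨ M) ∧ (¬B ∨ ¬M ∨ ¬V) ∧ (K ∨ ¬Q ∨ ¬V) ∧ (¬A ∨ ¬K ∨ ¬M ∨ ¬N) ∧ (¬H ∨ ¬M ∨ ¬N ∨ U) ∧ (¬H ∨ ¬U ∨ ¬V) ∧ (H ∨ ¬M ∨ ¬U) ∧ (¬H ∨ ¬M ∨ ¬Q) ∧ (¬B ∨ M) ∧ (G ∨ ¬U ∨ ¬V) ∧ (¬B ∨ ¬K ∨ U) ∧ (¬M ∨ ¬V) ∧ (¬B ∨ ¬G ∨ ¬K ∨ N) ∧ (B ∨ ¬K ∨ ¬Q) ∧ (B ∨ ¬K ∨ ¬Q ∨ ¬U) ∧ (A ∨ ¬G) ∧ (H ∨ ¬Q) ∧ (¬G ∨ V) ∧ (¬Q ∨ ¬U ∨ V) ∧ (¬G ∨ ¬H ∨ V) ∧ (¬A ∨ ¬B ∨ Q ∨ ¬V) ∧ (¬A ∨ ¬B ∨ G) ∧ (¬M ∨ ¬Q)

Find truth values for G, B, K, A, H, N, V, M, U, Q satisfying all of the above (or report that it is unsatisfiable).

G = False, B = False, K = True, A = False, H = False, N = True, V = False, M = False, U = False, Q = False

Set G = False.
Set B = False.
Set K = True.
  then (B ∨ ¬K ∨ ¬Q) forces Q = False.
Set A = False.
  then (A ∨ ¬U) forces U = False.
Set H = False.
Set N = True.
Set V = False.
Set M = False.
All clauses satisfied.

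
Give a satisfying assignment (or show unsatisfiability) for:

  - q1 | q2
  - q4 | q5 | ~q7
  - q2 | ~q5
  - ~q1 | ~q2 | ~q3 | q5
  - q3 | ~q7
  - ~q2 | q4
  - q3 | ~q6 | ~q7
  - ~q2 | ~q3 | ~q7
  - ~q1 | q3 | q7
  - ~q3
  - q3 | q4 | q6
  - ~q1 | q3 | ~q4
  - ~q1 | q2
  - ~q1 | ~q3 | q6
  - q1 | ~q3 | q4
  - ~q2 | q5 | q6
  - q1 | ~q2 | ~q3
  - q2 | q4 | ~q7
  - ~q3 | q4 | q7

Unit clause (~q3) forces q3 = False.
In (q3 | ~q7) only ~q7 is left, so q7 = False.
In (~q1 | q3 | q7) only ~q1 is left, so q1 = False.
In (q1 | q2) only q2 is left, so q2 = True.
In (~q2 | q4) only q4 is left, so q4 = True.
Set q5 = True.
Set q6 = True.
All clauses satisfied.

q1: False, q2: True, q3: False, q4: True, q5: True, q6: True, q7: False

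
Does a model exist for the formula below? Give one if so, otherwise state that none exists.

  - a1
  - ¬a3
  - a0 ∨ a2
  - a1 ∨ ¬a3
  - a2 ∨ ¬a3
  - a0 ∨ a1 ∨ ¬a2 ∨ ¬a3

a0=F; a1=T; a2=T; a3=F

Unit clause (a1) forces a1 = True.
Unit clause (¬a3) forces a3 = False.
Set a0 = False.
  then (a0 ∨ a2) forces a2 = True.
Check each clause:
  (a1): a1 holds.
  (¬a3): ¬a3 holds.
  (a0 ∨ a2): a2 holds.
  (a1 ∨ ¬a3): a1 holds.
  (a2 ∨ ¬a3): a2 holds.
  (a0 ∨ a1 ∨ ¬a2 ∨ ¬a3): a1 holds.
All clauses satisfied.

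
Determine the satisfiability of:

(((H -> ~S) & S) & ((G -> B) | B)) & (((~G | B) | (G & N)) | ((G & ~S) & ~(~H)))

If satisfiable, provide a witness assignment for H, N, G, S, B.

H = False, N = True, G = False, S = True, B = False

  ((H -> ~S) & S) & ((G -> B) | B) = True
    (H -> ~S) & S = True
      H -> ~S = True
        ~S = False
    (G -> B) | B = True
      G -> B = True
  ((~G | B) | (G & N)) | ((G & ~S) & ~(~H)) = True
    (~G | B) | (G & N) = True
      ~G | B = True
        ~G = True
      G & N = False
    (G & ~S) & ~(~H) = False
      G & ~S = False
        ~S = False
      ~(~H) = False
        ~H = True
Both conjuncts True, so the formula holds.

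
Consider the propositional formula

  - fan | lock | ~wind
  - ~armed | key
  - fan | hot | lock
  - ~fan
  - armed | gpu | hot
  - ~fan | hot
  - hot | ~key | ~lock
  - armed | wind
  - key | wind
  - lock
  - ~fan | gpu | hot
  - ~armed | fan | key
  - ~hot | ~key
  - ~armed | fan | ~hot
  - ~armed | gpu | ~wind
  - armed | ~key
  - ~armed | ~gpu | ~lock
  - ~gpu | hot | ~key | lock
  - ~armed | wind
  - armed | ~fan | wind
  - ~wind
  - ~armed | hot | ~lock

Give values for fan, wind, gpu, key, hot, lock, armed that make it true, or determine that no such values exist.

Case wind = True:
  Clause (~wind) is falsified — contradiction.
Case wind = False:
  (~fan) forces fan = False.
  (armed | wind) forces armed = True.
  Clause (~armed | wind) is falsified — contradiction.
Both cases fail, so the formula is unsatisfiable.

Unsatisfiable — no assignment works.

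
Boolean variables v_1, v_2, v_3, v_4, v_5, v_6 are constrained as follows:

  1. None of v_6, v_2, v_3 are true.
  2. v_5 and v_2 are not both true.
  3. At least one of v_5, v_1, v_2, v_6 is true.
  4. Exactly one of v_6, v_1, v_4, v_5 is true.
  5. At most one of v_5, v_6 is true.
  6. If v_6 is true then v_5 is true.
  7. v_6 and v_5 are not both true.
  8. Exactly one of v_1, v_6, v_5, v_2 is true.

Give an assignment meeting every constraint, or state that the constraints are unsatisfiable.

v_1 = False, v_2 = False, v_3 = False, v_4 = False, v_5 = True, v_6 = False

  (1) {v_6, v_2, v_3}: 0 true — none ✓
  (2) v_5=T, v_2=F — not both ✓
  (3) {v_5, v_1, v_2, v_6}: 1 true — at least one ✓
  (4) {v_6, v_1, v_4, v_5}: 1 true — exactly one ✓
  (5) {v_5, v_6}: 1 true — at most one ✓
  (6) v_6=F ⇒ v_5: vacuous ✓
  (7) v_6=F, v_5=T — not both ✓
  (8) {v_1, v_6, v_5, v_2}: 1 true — exactly one ✓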